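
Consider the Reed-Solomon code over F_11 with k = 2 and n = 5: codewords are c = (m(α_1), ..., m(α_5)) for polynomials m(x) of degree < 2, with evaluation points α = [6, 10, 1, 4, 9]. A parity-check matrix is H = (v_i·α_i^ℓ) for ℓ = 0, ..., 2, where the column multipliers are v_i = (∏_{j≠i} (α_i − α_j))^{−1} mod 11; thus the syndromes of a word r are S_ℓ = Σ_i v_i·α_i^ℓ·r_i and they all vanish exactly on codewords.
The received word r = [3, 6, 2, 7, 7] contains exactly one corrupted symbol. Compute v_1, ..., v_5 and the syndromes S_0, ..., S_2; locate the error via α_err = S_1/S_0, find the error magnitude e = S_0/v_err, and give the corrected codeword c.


S = (10, 2, 7), error at position 5, error magnitude e = 10, c = [3, 6, 2, 7, 8].

Step 1: column multipliers v_i = (∏_{j≠i}(α_i − α_j))^{−1} mod 11.
  i = 1 (α = 6): (6−10)(6−1)(6−4)(6−9) = (−4)·5·2·(−3) = 120 ≡ 10, so v_1 = 10^{−1} = 10 (mod 11).
  i = 2 (α = 10): (10−6)(10−1)(10−4)(10−9) = 4·9·6·1 = 216 ≡ 7, so v_2 = 7^{−1} = 8 (mod 11).
  i = 3 (α = 1): (1−6)(1−10)(1−4)(1−9) = (−5)·(−9)·(−3)·(−8) = 1080 ≡ 2, so v_3 = 2^{−1} = 6 (mod 11).
  i = 4 (α = 4): (4−6)(4−10)(4−1)(4−9) = (−2)·(−6)·3·(−5) = −180 ≡ 7, so v_4 = 7^{−1} = 8 (mod 11).
  i = 5 (α = 9): (9−6)(9−10)(9−1)(9−4) = 3·(−1)·8·5 = −120 ≡ 1, so v_5 = 1^{−1} = 1 (mod 11).
  v = [10, 8, 6, 8, 1].
Step 2: syndromes of r = [3, 6, 2, 7, 7] (all sums mod 11).
  S_0 = Σ v_i r_i = 10·3 + 8·6 + 6·2 + 8·7 + 1·7 = 153 ≡ 10.
  S_1 = Σ v_i α_i r_i = 10·6·3 + 8·10·6 + 6·1·2 + 8·4·7 + 1·9·7 = 959 ≡ 2.
  α_i^2 mod 11 = [3, 1, 1, 5, 4].
  S_2 = Σ v_i α_i^2 r_i = 10·3·3 + 8·1·6 + 6·1·2 + 8·5·7 + 1·4·7 = 458 ≡ 7.
  S = (10, 2, 7) ≠ 0, so r is not a codeword (an error is present).
Step 3: locate the error. For a single error e at position i, S_ℓ = v_i·e·α_i^ℓ, so α_err = S_1/S_0.
  S_0^{−1} = 10^{−1} = 10 (mod 11), so α_err = 2·10 = 20 ≡ 9 = α_5. Error position i = 5.
  Consistency check: S_2/S_1 = 7·6 = 42 ≡ 9 = α_err ✓ (single-error assumption holds).
Step 4: error magnitude e = S_0/v_5 = S_0·∏_{j≠5}(α_5 − α_j) = 10·1 = 10 ≡ 10 (mod 11).
Step 5: correct position 5: c_5 = r_5 − e = 7 − 10 ≡ 8 (mod 11). Hence c = [3, 6, 2, 7, 8].
  Check: interpolating c through the α_i gives m(x) = 4 + 9·x (degree < 2) with m(α_i) = c_i for every i, so c is indeed a codeword.


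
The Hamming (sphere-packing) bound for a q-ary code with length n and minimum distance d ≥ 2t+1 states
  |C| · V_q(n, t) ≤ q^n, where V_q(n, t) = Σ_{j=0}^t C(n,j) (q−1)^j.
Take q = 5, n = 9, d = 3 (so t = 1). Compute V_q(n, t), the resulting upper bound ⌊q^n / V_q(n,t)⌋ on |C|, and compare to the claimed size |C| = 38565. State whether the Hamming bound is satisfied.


V_q(n, t) = 37, q^n = 1953125, Hamming bound = 52787, |C| = 38565 ≤ bound (satisfied).

Step 1: Compute V_q(n, t) = Σ_{j=0}^1 C(n, j) (q−1)^j.
  j = 0: C(9,0)·(4)^0 = 1·1 = 1.
  j = 1: C(9,1)·(4)^1 = 9·4 = 36.
  V_q(n, t) = 1 + 36 = 37.
Step 2: q^n = 5^9 = 1953125.
Step 3: Hamming bound ⌊q^n / V_q(n,t)⌋ = ⌊1953125/37⌋ = 52787.
Step 4: Compare |C| = 38565 to 52787: satisfied.
The claimed |C| lies below the Hamming bound.


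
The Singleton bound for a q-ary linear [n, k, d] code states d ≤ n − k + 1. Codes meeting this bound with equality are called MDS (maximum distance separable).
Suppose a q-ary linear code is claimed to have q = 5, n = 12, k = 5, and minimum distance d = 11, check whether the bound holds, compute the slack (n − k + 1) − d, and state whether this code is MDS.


Singleton RHS = n − k + 1 = 8, slack = -3, bound violated (no such code; not MDS).

Singleton bound: d ≤ n − k + 1.
Here n = 12, k = 5, so n − k + 1 = 8.
Given d = 11, check d ≤ 8: NO.
Slack = (n − k + 1) − d = -3.
The slack is negative: d = 11 exceeds n − k + 1 = 8 by 3, so the Singleton bound is violated and no linear [12, 5, 11]_5 code can exist. In particular it is not MDS (MDS requires d = n − k + 1 exactly).
Description: the claimed parameters are [12, 5, 11]_5; such a code would be impossible (violates the Singleton bound).


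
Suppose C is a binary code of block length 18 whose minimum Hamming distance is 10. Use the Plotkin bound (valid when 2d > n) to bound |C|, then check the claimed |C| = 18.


Plotkin bound M ≤ 10; given |C| = 18 > bound (violated).

Check applicability: 2d = 20, n = 18.
2d − n = 2 > 0, so Plotkin applies.
Compute d/(2d−n) = 10/2 ≈ 5.0000.
⌊d/(2d−n)⌋ = 5.
Plotkin bound: M ≤ 2·5 = 10.
Given |C| = 18, check: VIOLATED.
This |C| is above the Plotkin bound, so no binary code with n = 18, d = 10 and 18 codewords exists.


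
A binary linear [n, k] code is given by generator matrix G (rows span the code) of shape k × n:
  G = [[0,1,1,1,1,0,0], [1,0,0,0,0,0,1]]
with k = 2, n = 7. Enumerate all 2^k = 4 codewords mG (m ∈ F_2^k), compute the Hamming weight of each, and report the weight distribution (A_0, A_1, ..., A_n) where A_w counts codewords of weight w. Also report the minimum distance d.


Weight distribution: A_0 = 1, A_2 = 1, A_4 = 1, A_6 = 1. Minimum distance d = 2.

Enumerate all 2^2 = 4 messages m ∈ F_2^2.
For each, compute codeword c = mG in F_2^7, then tally its weight.
  m = 00 → c = 0000000, weight = 0.
  m = 10 → c = 0111100, weight = 4.
  m = 01 → c = 1000001, weight = 2.
  m = 11 → c = 1111101, weight = 6.
Tally weights:
  weight 0: 1 codewords.
  weight 2: 1 codewords.
  weight 4: 1 codewords.
  weight 6: 1 codewords.
Minimum distance d = smallest w > 0 with A_w > 0 = 2.
Sanity: Σ A_w = 4 = 2^2 = 4 ✓.


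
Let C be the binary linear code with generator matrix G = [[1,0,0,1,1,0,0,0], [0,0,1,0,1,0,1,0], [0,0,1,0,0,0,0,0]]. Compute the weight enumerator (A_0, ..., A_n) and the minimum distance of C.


Weight distribution: A_0 = 1, A_1 = 1, A_2 = 1, A_3 = 3, A_4 = 2. Minimum distance d = 1.

Enumerate all 2^3 = 8 messages m ∈ F_2^3.
For each, compute codeword c = mG in F_2^8, then tally its weight.
  m = 000 → c = 00000000, weight = 0.
  m = 100 → c = 10011000, weight = 3.
  m = 010 → c = 00101010, weight = 3.
  m = 110 → c = 10110010, weight = 4.
  m = 001 → c = 00100000, weight = 1.
  m = 101 → c = 10111000, weight = 4.
  m = 011 → c = 00001010, weight = 2.
  m = 111 → c = 10010010, weight = 3.
Tally weights:
  weight 0: 1 codewords.
  weight 1: 1 codewords.
  weight 2: 1 codewords.
  weight 3: 3 codewords.
  weight 4: 2 codewords.
Minimum distance d = smallest w > 0 with A_w > 0 = 1.
Sanity: Σ A_w = 8 = 2^3 = 8 ✓.


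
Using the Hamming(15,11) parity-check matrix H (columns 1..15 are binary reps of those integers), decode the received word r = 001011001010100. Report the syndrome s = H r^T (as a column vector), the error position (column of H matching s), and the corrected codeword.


s = (1, 1, 1, 1)^T, error position = 15, corrected codeword c = 001011001010101

Compute s = H r^T mod 2 one row at a time:
  s_1 = 0 + 1 + 0 + 1 + 0 + 1 + 0 + 0 = 3 ≡ 1 (mod 2).
  s_2 = 0 + 1 + 1 + 0 + 0 + 1 + 0 + 0 = 3 ≡ 1 (mod 2).
  s_3 = 0 + 1 + 1 + 0 + 0 + 1 + 0 + 0 = 3 ≡ 1 (mod 2).
  s_4 = 0 + 1 + 1 + 0 + 1 + 1 + 1 + 0 = 5 ≡ 1 (mod 2).
s = (1, 1, 1, 1)^T — this equals column 15 of H (binary 1111), so error is at position 15.
Correct: flip bit 15 of r = 001011001010100 to get c = 001011001010101.


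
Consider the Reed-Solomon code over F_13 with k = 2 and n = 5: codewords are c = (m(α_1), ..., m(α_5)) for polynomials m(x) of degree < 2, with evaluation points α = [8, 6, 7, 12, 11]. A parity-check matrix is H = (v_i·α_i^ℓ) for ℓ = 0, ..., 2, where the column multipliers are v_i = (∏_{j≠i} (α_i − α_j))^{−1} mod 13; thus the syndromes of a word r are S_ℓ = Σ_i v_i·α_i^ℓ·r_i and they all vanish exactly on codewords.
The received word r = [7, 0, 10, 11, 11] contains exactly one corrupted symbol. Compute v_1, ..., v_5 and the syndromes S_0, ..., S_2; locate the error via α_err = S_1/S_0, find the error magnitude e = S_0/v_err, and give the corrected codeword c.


S = (1, 12, 1), error at position 4, error magnitude e = 3, c = [7, 0, 10, 8, 11].

Step 1: column multipliers v_i = (∏_{j≠i}(α_i − α_j))^{−1} mod 13.
  i = 1 (α = 8): (8−6)(8−7)(8−12)(8−11) = 2·1·(−4)·(−3) = 24 ≡ 11, so v_1 = 11^{−1} = 6 (mod 13).
  i = 2 (α = 6): (6−8)(6−7)(6−12)(6−11) = (−2)·(−1)·(−6)·(−5) = 60 ≡ 8, so v_2 = 8^{−1} = 5 (mod 13).
  i = 3 (α = 7): (7−8)(7−6)(7−12)(7−11) = (−1)·1·(−5)·(−4) = −20 ≡ 6, so v_3 = 6^{−1} = 11 (mod 13).
  i = 4 (α = 12): (12−8)(12−6)(12−7)(12−11) = 4·6·5·1 = 120 ≡ 3, so v_4 = 3^{−1} = 9 (mod 13).
  i = 5 (α = 11): (11−8)(11−6)(11−7)(11−12) = 3·5·4·(−1) = −60 ≡ 5, so v_5 = 5^{−1} = 8 (mod 13).
  v = [6, 5, 11, 9, 8].
Step 2: syndromes of r = [7, 0, 10, 11, 11] (all sums mod 13).
  S_0 = Σ v_i r_i = 6·7 + 5·0 + 11·10 + 9·11 + 8·11 = 339 ≡ 1.
  S_1 = Σ v_i α_i r_i = 6·8·7 + 5·6·0 + 11·7·10 + 9·12·11 + 8·11·11 = 3262 ≡ 12.
  α_i^2 mod 13 = [12, 10, 10, 1, 4].
  S_2 = Σ v_i α_i^2 r_i = 6·12·7 + 5·10·0 + 11·10·10 + 9·1·11 + 8·4·11 = 2055 ≡ 1.
  S = (1, 12, 1) ≠ 0, so r is not a codeword (an error is present).
Step 3: locate the error. For a single error e at position i, S_ℓ = v_i·e·α_i^ℓ, so α_err = S_1/S_0.
  S_0^{−1} = 1^{−1} = 1 (mod 13), so α_err = 12·1 = 12 ≡ 12 = α_4. Error position i = 4.
  Consistency check: S_2/S_1 = 1·12 = 12 ≡ 12 = α_err ✓ (single-error assumption holds).
Step 4: error magnitude e = S_0/v_4 = S_0·∏_{j≠4}(α_4 − α_j) = 1·3 = 3 ≡ 3 (mod 13).
Step 5: correct position 4: c_4 = r_4 − e = 11 − 3 ≡ 8 (mod 13). Hence c = [7, 0, 10, 8, 11].
  Check: interpolating c through the α_i gives m(x) = 5 + 10·x (degree < 2) with m(α_i) = c_i for every i, so c is indeed a codeword.


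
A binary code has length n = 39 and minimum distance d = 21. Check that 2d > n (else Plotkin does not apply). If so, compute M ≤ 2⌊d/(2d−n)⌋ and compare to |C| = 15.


Plotkin bound M ≤ 14; given |C| = 15 > bound (violated).

Check applicability: 2d = 42, n = 39.
2d − n = 3 > 0, so Plotkin applies.
Compute d/(2d−n) = 21/3 ≈ 7.0000.
⌊d/(2d−n)⌋ = 7.
Plotkin bound: M ≤ 2·7 = 14.
Given |C| = 15, check: VIOLATED.
This |C| is above the Plotkin bound, so no binary code with n = 39, d = 21 and 15 codewords exists.


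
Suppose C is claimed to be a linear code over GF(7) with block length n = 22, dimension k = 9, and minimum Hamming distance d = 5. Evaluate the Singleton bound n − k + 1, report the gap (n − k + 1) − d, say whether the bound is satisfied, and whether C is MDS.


Singleton RHS = n − k + 1 = 14, slack = 9, bound satisfied, not MDS.

Singleton bound: d ≤ n − k + 1.
Here n = 22, k = 9, so n − k + 1 = 14.
Given d = 5, check d ≤ 14: YES.
Slack = (n − k + 1) − d = 9.
The code is NOT MDS (slack = 9 > 0).
Description: the claimed parameters are [22, 9, 5]_7; such a code would be non-MDS.


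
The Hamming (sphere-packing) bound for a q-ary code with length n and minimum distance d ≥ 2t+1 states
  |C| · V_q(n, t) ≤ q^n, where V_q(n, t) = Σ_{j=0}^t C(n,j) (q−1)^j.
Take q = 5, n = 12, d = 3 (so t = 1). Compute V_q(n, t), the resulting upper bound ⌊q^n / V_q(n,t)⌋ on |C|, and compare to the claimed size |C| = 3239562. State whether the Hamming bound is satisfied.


V_q(n, t) = 49, q^n = 244140625, Hamming bound = 4982461, |C| = 3239562 ≤ bound (satisfied).

Step 1: Compute V_q(n, t) = Σ_{j=0}^1 C(n, j) (q−1)^j.
  j = 0: C(12,0)·(4)^0 = 1·1 = 1.
  j = 1: C(12,1)·(4)^1 = 12·4 = 48.
  V_q(n, t) = 1 + 48 = 49.
Step 2: q^n = 5^12 = 244140625.
Step 3: Hamming bound ⌊q^n / V_q(n,t)⌋ = ⌊244140625/49⌋ = 4982461.
Step 4: Compare |C| = 3239562 to 4982461: satisfied.
The claimed |C| lies below the Hamming bound.


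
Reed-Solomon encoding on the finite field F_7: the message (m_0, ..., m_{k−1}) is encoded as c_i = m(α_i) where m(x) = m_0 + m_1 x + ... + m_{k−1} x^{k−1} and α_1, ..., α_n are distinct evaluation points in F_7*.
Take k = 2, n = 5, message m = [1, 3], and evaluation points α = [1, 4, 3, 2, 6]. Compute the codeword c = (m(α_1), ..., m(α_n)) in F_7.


c = [4, 6, 3, 0, 5]

Message polynomial: m(x) = 1 + 3·x (mod 7).
For each evaluation point α_i, compute m(α_i) mod 7:
  α_1 = 1: Horner steps 3 → 4, so m(1) = 4.
  α_2 = 4: Horner steps 3 → 6, so m(4) = 6.
  α_3 = 3: Horner steps 3 → 3, so m(3) = 3.
  α_4 = 2: Horner steps 3 → 0, so m(2) = 0.
  α_5 = 6: Horner steps 3 → 5, so m(6) = 5.
Codeword c = [4, 6, 3, 0, 5] ∈ F_7^5.


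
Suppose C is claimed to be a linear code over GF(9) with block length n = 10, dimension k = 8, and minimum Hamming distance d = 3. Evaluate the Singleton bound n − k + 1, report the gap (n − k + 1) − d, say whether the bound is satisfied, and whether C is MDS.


Singleton RHS = n − k + 1 = 3, slack = 0, bound satisfied, MDS.

Singleton bound: d ≤ n − k + 1.
Here n = 10, k = 8, so n − k + 1 = 3.
Given d = 3, check d ≤ 3: YES.
Slack = (n − k + 1) − d = 0.
The code is MDS (slack = 0).
Description: the claimed parameters are [10, 8, 3]_9; such a code would be MDS (meets Singleton bound).


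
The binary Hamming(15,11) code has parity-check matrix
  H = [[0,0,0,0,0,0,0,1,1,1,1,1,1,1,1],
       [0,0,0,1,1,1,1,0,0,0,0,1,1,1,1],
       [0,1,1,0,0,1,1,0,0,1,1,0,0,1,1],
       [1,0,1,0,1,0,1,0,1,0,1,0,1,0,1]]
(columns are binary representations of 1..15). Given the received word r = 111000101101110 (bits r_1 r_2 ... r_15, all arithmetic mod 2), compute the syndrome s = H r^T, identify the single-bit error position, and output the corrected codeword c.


s = (1, 0, 1, 1)^T, error position = 11, corrected codeword c = 111000101111110

Compute s = H r^T mod 2 one row at a time:
  s_1 = 0 + 1 + 1 + 0 + 1 + 1 + 1 + 0 = 5 ≡ 1 (mod 2).
  s_2 = 0 + 0 + 0 + 1 + 1 + 1 + 1 + 0 = 4 ≡ 0 (mod 2).
  s_3 = 1 + 1 + 0 + 1 + 1 + 0 + 1 + 0 = 5 ≡ 1 (mod 2).
  s_4 = 1 + 1 + 0 + 1 + 1 + 0 + 1 + 0 = 5 ≡ 1 (mod 2).
s = (1, 0, 1, 1)^T — this equals column 11 of H (binary 1011), so error is at position 11.
Correct: flip bit 11 of r = 111000101101110 to get c = 111000101111110.


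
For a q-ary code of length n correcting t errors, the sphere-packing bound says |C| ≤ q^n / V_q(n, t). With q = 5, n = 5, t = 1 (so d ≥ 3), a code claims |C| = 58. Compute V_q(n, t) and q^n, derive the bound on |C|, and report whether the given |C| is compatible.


V_q(n, t) = 21, q^n = 3125, Hamming bound = 148, |C| = 58 ≤ bound (satisfied).

Step 1: Compute V_q(n, t) = Σ_{j=0}^1 C(n, j) (q−1)^j.
  j = 0: C(5,0)·(4)^0 = 1·1 = 1.
  j = 1: C(5,1)·(4)^1 = 5·4 = 20.
  V_q(n, t) = 1 + 20 = 21.
Step 2: q^n = 5^5 = 3125.
Step 3: Hamming bound ⌊q^n / V_q(n,t)⌋ = ⌊3125/21⌋ = 148.
Step 4: Compare |C| = 58 to 148: satisfied.
The claimed |C| lies below the Hamming bound.


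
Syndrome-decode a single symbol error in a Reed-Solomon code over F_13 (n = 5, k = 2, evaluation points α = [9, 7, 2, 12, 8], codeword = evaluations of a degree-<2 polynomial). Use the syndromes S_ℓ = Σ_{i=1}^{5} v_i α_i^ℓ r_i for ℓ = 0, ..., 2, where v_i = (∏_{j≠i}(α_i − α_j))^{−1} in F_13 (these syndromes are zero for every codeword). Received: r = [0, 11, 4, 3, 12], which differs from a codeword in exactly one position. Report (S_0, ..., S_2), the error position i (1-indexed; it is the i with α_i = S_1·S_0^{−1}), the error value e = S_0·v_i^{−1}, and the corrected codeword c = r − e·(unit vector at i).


S = (9, 5, 10), error at position 3, error magnitude e = 11, c = [0, 11, 6, 3, 12].

Step 1: column multipliers v_i = (∏_{j≠i}(α_i − α_j))^{−1} mod 13.
  i = 1 (α = 9): (9−7)(9−2)(9−12)(9−8) = 2·7·(−3)·1 = −42 ≡ 10, so v_1 = 10^{−1} = 4 (mod 13).
  i = 2 (α = 7): (7−9)(7−2)(7−12)(7−8) = (−2)·5·(−5)·(−1) = −50 ≡ 2, so v_2 = 2^{−1} = 7 (mod 13).
  i = 3 (α = 2): (2−9)(2−7)(2−12)(2−8) = (−7)·(−5)·(−10)·(−6) = 2100 ≡ 7, so v_3 = 7^{−1} = 2 (mod 13).
  i = 4 (α = 12): (12−9)(12−7)(12−2)(12−8) = 3·5·10·4 = 600 ≡ 2, so v_4 = 2^{−1} = 7 (mod 13).
  i = 5 (α = 8): (8−9)(8−7)(8−2)(8−12) = (−1)·1·6·(−4) = 24 ≡ 11, so v_5 = 11^{−1} = 6 (mod 13).
  v = [4, 7, 2, 7, 6].
Step 2: syndromes of r = [0, 11, 4, 3, 12] (all sums mod 13).
  S_0 = Σ v_i r_i = 4·0 + 7·11 + 2·4 + 7·3 + 6·12 = 178 ≡ 9.
  S_1 = Σ v_i α_i r_i = 4·9·0 + 7·7·11 + 2·2·4 + 7·12·3 + 6·8·12 = 1383 ≡ 5.
  α_i^2 mod 13 = [3, 10, 4, 1, 12].
  S_2 = Σ v_i α_i^2 r_i = 4·3·0 + 7·10·11 + 2·4·4 + 7·1·3 + 6·12·12 = 1687 ≡ 10.
  S = (9, 5, 10) ≠ 0, so r is not a codeword (an error is present).
Step 3: locate the error. For a single error e at position i, S_ℓ = v_i·e·α_i^ℓ, so α_err = S_1/S_0.
  S_0^{−1} = 9^{−1} = 3 (mod 13), so α_err = 5·3 = 15 ≡ 2 = α_3. Error position i = 3.
  Consistency check: S_2/S_1 = 10·8 = 80 ≡ 2 = α_err ✓ (single-error assumption holds).
Step 4: error magnitude e = S_0/v_3 = S_0·∏_{j≠3}(α_3 − α_j) = 9·7 = 63 ≡ 11 (mod 13).
Step 5: correct position 3: c_3 = r_3 − e = 4 − 11 ≡ 6 (mod 13). Hence c = [0, 11, 6, 3, 12].
  Check: interpolating c through the α_i gives m(x) = 4 + 1·x (degree < 2) with m(α_i) = c_i for every i, so c is indeed a codeword.


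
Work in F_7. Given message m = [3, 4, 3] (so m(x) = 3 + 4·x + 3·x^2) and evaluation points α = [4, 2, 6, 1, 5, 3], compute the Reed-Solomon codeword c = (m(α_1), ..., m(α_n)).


c = [4, 2, 2, 3, 0, 0]

Message polynomial: m(x) = 3 + 4·x + 3·x^2 (mod 7).
For each evaluation point α_i, compute m(α_i) mod 7:
  α_1 = 4: Horner steps 3 → 2 → 4, so m(4) = 4.
  α_2 = 2: Horner steps 3 → 3 → 2, so m(2) = 2.
  α_3 = 6: Horner steps 3 → 1 → 2, so m(6) = 2.
  α_4 = 1: Horner steps 3 → 0 → 3, so m(1) = 3.
  α_5 = 5: Horner steps 3 → 5 → 0, so m(5) = 0.
  α_6 = 3: Horner steps 3 → 6 → 0, so m(3) = 0.
Codeword c = [4, 2, 2, 3, 0, 0] ∈ F_7^6.


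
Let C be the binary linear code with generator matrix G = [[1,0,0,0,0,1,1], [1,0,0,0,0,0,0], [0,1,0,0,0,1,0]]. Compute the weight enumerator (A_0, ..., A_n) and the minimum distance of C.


Weight distribution: A_0 = 1, A_1 = 1, A_2 = 3, A_3 = 3. Minimum distance d = 1.

Enumerate all 2^3 = 8 messages m ∈ F_2^3.
For each, compute codeword c = mG in F_2^7, then tally its weight.
  m = 000 → c = 0000000, weight = 0.
  m = 100 → c = 1000011, weight = 3.
  m = 010 → c = 1000000, weight = 1.
  m = 110 → c = 0000011, weight = 2.
  m = 001 → c = 0100010, weight = 2.
  m = 101 → c = 1100001, weight = 3.
  m = 011 → c = 1100010, weight = 3.
  m = 111 → c = 0100001, weight = 2.
Tally weights:
  weight 0: 1 codewords.
  weight 1: 1 codewords.
  weight 2: 3 codewords.
  weight 3: 3 codewords.
Minimum distance d = smallest w > 0 with A_w > 0 = 1.
Sanity: Σ A_w = 8 = 2^3 = 8 ✓.


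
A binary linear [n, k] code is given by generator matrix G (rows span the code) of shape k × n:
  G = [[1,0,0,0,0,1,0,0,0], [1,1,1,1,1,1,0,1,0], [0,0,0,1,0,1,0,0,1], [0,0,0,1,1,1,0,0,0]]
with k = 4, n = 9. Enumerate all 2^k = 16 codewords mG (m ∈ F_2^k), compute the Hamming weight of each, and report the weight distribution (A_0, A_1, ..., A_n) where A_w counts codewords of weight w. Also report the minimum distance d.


Weight distribution: A_0 = 1, A_2 = 2, A_3 = 4, A_4 = 3, A_5 = 2, A_6 = 2, A_7 = 2. Minimum distance d = 2.

Enumerate all 2^4 = 16 messages m ∈ F_2^4.
For each, compute codeword c = mG in F_2^9, then tally its weight.
  m = 0000 → c = 000000000, weight = 0.
  m = 1000 → c = 100001000, weight = 2.
  m = 0100 → c = 111111010, weight = 7.
  m = 1100 → c = 011110010, weight = 5.
  m = 0010 → c = 000101001, weight = 3.
  m = 1010 → c = 100100001, weight = 3.
  m = 0110 → c = 111010011, weight = 6.
  m = 1110 → c = 011011011, weight = 6.
  m = 0001 → c = 000111000, weight = 3.
  m = 1001 → c = 100110000, weight = 3.
  m = 0101 → c = 111000010, weight = 4.
  m = 1101 → c = 011001010, weight = 4.
  m = 0011 → c = 000010001, weight = 2.
  m = 1011 → c = 100011001, weight = 4.
  m = 0111 → c = 111101011, weight = 7.
  m = 1111 → c = 011100011, weight = 5.
Tally weights:
  weight 0: 1 codewords.
  weight 2: 2 codewords.
  weight 3: 4 codewords.
  weight 4: 3 codewords.
  weight 5: 2 codewords.
  weight 6: 2 codewords.
  weight 7: 2 codewords.
Minimum distance d = smallest w > 0 with A_w > 0 = 2.
Sanity: Σ A_w = 16 = 2^4 = 16 ✓.


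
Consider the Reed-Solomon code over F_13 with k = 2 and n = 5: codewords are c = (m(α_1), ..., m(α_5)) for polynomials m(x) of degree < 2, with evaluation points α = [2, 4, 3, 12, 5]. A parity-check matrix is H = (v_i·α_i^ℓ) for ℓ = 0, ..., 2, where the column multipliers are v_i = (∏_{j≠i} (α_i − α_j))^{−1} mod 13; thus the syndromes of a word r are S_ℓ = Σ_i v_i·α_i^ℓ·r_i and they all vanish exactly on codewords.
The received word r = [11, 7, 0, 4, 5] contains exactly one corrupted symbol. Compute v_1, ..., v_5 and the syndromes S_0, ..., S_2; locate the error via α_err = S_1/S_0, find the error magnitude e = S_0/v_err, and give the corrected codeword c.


S = (7, 8, 11), error at position 3, error magnitude e = 4, c = [11, 7, 9, 4, 5].

Step 1: column multipliers v_i = (∏_{j≠i}(α_i − α_j))^{−1} mod 13.
  i = 1 (α = 2): (2−4)(2−3)(2−12)(2−5) = (−2)·(−1)·(−10)·(−3) = 60 ≡ 8, so v_1 = 8^{−1} = 5 (mod 13).
  i = 2 (α = 4): (4−2)(4−3)(4−12)(4−5) = 2·1·(−8)·(−1) = 16 ≡ 3, so v_2 = 3^{−1} = 9 (mod 13).
  i = 3 (α = 3): (3−2)(3−4)(3−12)(3−5) = 1·(−1)·(−9)·(−2) = −18 ≡ 8, so v_3 = 8^{−1} = 5 (mod 13).
  i = 4 (α = 12): (12−2)(12−4)(12−3)(12−5) = 10·8·9·7 = 5040 ≡ 9, so v_4 = 9^{−1} = 3 (mod 13).
  i = 5 (α = 5): (5−2)(5−4)(5−3)(5−12) = 3·1·2·(−7) = −42 ≡ 10, so v_5 = 10^{−1} = 4 (mod 13).
  v = [5, 9, 5, 3, 4].
Step 2: syndromes of r = [11, 7, 0, 4, 5] (all sums mod 13).
  S_0 = Σ v_i r_i = 5·11 + 9·7 + 5·0 + 3·4 + 4·5 = 150 ≡ 7.
  S_1 = Σ v_i α_i r_i = 5·2·11 + 9·4·7 + 5·3·0 + 3·12·4 + 4·5·5 = 606 ≡ 8.
  α_i^2 mod 13 = [4, 3, 9, 1, 12].
  S_2 = Σ v_i α_i^2 r_i = 5·4·11 + 9·3·7 + 5·9·0 + 3·1·4 + 4·12·5 = 661 ≡ 11.
  S = (7, 8, 11) ≠ 0, so r is not a codeword (an error is present).
Step 3: locate the error. For a single error e at position i, S_ℓ = v_i·e·α_i^ℓ, so α_err = S_1/S_0.
  S_0^{−1} = 7^{−1} = 2 (mod 13), so α_err = 8·2 = 16 ≡ 3 = α_3. Error position i = 3.
  Consistency check: S_2/S_1 = 11·5 = 55 ≡ 3 = α_err ✓ (single-error assumption holds).
Step 4: error magnitude e = S_0/v_3 = S_0·∏_{j≠3}(α_3 − α_j) = 7·8 = 56 ≡ 4 (mod 13).
Step 5: correct position 3: c_3 = r_3 − e = 0 − 4 ≡ 9 (mod 13). Hence c = [11, 7, 9, 4, 5].
  Check: interpolating c through the α_i gives m(x) = 2 + 11·x (degree < 2) with m(α_i) = c_i for every i, so c is indeed a codeword.


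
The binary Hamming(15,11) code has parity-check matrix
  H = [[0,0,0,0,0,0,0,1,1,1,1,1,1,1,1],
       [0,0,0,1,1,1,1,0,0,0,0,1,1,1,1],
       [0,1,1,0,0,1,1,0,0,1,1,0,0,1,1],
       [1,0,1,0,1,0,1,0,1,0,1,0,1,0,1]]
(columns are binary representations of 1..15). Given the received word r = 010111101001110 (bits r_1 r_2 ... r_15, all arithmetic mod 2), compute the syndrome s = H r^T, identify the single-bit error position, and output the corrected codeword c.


s = (0, 1, 0, 0)^T, error position = 4, corrected codeword c = 010011101001110

Compute s = H r^T mod 2 one row at a time:
  s_1 = 0 + 1 + 0 + 0 + 1 + 1 + 1 + 0 = 4 ≡ 0 (mod 2).
  s_2 = 1 + 1 + 1 + 1 + 1 + 1 + 1 + 0 = 7 ≡ 1 (mod 2).
  s_3 = 1 + 0 + 1 + 1 + 0 + 0 + 1 + 0 = 4 ≡ 0 (mod 2).
  s_4 = 0 + 0 + 1 + 1 + 1 + 0 + 1 + 0 = 4 ≡ 0 (mod 2).
s = (0, 1, 0, 0)^T — this equals column 4 of H (binary 0100), so error is at position 4.
Correct: flip bit 4 of r = 010111101001110 to get c = 010011101001110.


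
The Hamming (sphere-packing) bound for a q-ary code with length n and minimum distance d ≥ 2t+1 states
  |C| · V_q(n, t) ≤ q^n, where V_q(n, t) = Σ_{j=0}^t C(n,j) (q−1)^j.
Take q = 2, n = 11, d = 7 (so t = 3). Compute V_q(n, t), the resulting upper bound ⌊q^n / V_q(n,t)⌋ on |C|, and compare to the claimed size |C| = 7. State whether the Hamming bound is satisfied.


V_q(n, t) = 232, q^n = 2048, Hamming bound = 8, |C| = 7 ≤ bound (satisfied).

Step 1: Compute V_q(n, t) = Σ_{j=0}^3 C(n, j) (q−1)^j.
  j = 0: C(11,0)·(1)^0 = 1·1 = 1.
  j = 1: C(11,1)·(1)^1 = 11·1 = 11.
  j = 2: C(11,2)·(1)^2 = 55·1 = 55.
  j = 3: C(11,3)·(1)^3 = 165·1 = 165.
  V_q(n, t) = 1 + 11 + 55 + 165 = 232.
Step 2: q^n = 2^11 = 2048.
Step 3: Hamming bound ⌊q^n / V_q(n,t)⌋ = ⌊2048/232⌋ = 8.
Step 4: Compare |C| = 7 to 8: satisfied.
The claimed |C| lies below the Hamming bound.


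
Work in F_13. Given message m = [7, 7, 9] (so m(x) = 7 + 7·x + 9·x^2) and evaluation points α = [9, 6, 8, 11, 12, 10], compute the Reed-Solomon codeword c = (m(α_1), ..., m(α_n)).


c = [6, 9, 2, 3, 9, 2]

Message polynomial: m(x) = 7 + 7·x + 9·x^2 (mod 13).
For each evaluation point α_i, compute m(α_i) mod 13:
  α_1 = 9: Horner steps 9 → 10 → 6, so m(9) = 6.
  α_2 = 6: Horner steps 9 → 9 → 9, so m(6) = 9.
  α_3 = 8: Horner steps 9 → 1 → 2, so m(8) = 2.
  α_4 = 11: Horner steps 9 → 2 → 3, so m(11) = 3.
  α_5 = 12: Horner steps 9 → 11 → 9, so m(12) = 9.
  α_6 = 10: Horner steps 9 → 6 → 2, so m(10) = 2.
Codeword c = [6, 9, 2, 3, 9, 2] ∈ F_13^6.


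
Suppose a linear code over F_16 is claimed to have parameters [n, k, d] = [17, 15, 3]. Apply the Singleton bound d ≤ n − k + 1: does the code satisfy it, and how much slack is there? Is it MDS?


Singleton RHS = n − k + 1 = 3, slack = 0, bound satisfied, MDS.

Singleton bound: d ≤ n − k + 1.
Here n = 17, k = 15, so n − k + 1 = 3.
Given d = 3, check d ≤ 3: YES.
Slack = (n − k + 1) − d = 0.
The code is MDS (slack = 0).
Description: the claimed parameters are [17, 15, 3]_16; such a code would be MDS (meets Singleton bound).


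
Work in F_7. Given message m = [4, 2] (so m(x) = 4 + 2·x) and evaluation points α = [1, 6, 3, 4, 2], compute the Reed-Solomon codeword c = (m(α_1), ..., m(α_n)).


c = [6, 2, 3, 5, 1]

Message polynomial: m(x) = 4 + 2·x (mod 7).
For each evaluation point α_i, compute m(α_i) mod 7:
  α_1 = 1: Horner steps 2 → 6, so m(1) = 6.
  α_2 = 6: Horner steps 2 → 2, so m(6) = 2.
  α_3 = 3: Horner steps 2 → 3, so m(3) = 3.
  α_4 = 4: Horner steps 2 → 5, so m(4) = 5.
  α_5 = 2: Horner steps 2 → 1, so m(2) = 1.
Codeword c = [6, 2, 3, 5, 1] ∈ F_7^5.


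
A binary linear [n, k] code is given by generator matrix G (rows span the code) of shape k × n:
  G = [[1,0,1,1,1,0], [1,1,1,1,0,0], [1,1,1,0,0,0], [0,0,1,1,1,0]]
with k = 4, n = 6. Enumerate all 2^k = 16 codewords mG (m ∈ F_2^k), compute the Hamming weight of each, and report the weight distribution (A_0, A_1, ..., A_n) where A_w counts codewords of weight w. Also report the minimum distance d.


Weight distribution: A_0 = 1, A_1 = 2, A_2 = 4, A_3 = 6, A_4 = 3. Minimum distance d = 1.

Enumerate all 2^4 = 16 messages m ∈ F_2^4.
For each, compute codeword c = mG in F_2^6, then tally its weight.
  m = 0000 → c = 000000, weight = 0.
  m = 1000 → c = 101110, weight = 4.
  m = 0100 → c = 111100, weight = 4.
  m = 1100 → c = 010010, weight = 2.
  m = 0010 → c = 111000, weight = 3.
  m = 1010 → c = 010110, weight = 3.
  m = 0110 → c = 000100, weight = 1.
  m = 1110 → c = 101010, weight = 3.
  m = 0001 → c = 001110, weight = 3.
  m = 1001 → c = 100000, weight = 1.
  m = 0101 → c = 110010, weight = 3.
  m = 1101 → c = 011100, weight = 3.
  m = 0011 → c = 110110, weight = 4.
  m = 1011 → c = 011000, weight = 2.
  m = 0111 → c = 001010, weight = 2.
  m = 1111 → c = 100100, weight = 2.
Tally weights:
  weight 0: 1 codewords.
  weight 1: 2 codewords.
  weight 2: 4 codewords.
  weight 3: 6 codewords.
  weight 4: 3 codewords.
Minimum distance d = smallest w > 0 with A_w > 0 = 1.
Sanity: Σ A_w = 16 = 2^4 = 16 ✓.


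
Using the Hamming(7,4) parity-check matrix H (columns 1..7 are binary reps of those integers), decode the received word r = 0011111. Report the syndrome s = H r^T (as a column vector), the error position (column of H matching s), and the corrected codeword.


s = (0, 1, 1)^T, error position = 3, corrected codeword c = 0001111

Compute s = H r^T mod 2 one row at a time:
  s_1 = 1 + 1 + 1 + 1 = 4 ≡ 0 (mod 2).
  s_2 = 0 + 1 + 1 + 1 = 3 ≡ 1 (mod 2).
  s_3 = 0 + 1 + 1 + 1 = 3 ≡ 1 (mod 2).
s = (0, 1, 1)^T — this equals column 3 of H (binary 011), so error is at position 3.
Correct: flip bit 3 of r = 0011111 to get c = 0001111.


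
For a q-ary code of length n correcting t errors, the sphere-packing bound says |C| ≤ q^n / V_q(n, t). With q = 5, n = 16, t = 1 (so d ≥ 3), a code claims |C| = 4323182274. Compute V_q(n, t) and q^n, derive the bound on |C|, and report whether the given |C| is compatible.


V_q(n, t) = 65, q^n = 152587890625, Hamming bound = 2347506009, |C| = 4323182274 > bound (violated).

Step 1: Compute V_q(n, t) = Σ_{j=0}^1 C(n, j) (q−1)^j.
  j = 0: C(16,0)·(4)^0 = 1·1 = 1.
  j = 1: C(16,1)·(4)^1 = 16·4 = 64.
  V_q(n, t) = 1 + 64 = 65.
Step 2: q^n = 5^16 = 152587890625.
Step 3: Hamming bound ⌊q^n / V_q(n,t)⌋ = ⌊152587890625/65⌋ = 2347506009.
Step 4: Compare |C| = 4323182274 to 2347506009: violated.
The claimed |C| lies above the Hamming bound, so no 5-ary code of length 16 with d ≥ 3 can have 4323182274 codewords.


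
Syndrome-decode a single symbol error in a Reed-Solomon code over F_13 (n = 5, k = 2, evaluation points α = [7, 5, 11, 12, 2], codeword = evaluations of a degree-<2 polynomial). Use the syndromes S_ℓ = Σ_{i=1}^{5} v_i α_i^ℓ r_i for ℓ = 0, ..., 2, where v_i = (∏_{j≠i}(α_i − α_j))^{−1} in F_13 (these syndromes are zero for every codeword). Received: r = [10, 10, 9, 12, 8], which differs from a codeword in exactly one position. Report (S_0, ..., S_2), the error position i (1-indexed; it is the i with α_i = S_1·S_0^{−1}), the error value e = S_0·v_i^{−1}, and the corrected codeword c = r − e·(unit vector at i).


S = (4, 7, 9), error at position 2, error magnitude e = 6, c = [10, 4, 9, 12, 8].

Step 1: column multipliers v_i = (∏_{j≠i}(α_i − α_j))^{−1} mod 13.
  i = 1 (α = 7): (7−5)(7−11)(7−12)(7−2) = 2·(−4)·(−5)·5 = 200 ≡ 5, so v_1 = 5^{−1} = 8 (mod 13).
  i = 2 (α = 5): (5−7)(5−11)(5−12)(5−2) = (−2)·(−6)·(−7)·3 = −252 ≡ 8, so v_2 = 8^{−1} = 5 (mod 13).
  i = 3 (α = 11): (11−7)(11−5)(11−12)(11−2) = 4·6·(−1)·9 = −216 ≡ 5, so v_3 = 5^{−1} = 8 (mod 13).
  i = 4 (α = 12): (12−7)(12−5)(12−11)(12−2) = 5·7·1·10 = 350 ≡ 12, so v_4 = 12^{−1} = 12 (mod 13).
  i = 5 (α = 2): (2−7)(2−5)(2−11)(2−12) = (−5)·(−3)·(−9)·(−10) = 1350 ≡ 11, so v_5 = 11^{−1} = 6 (mod 13).
  v = [8, 5, 8, 12, 6].
Step 2: syndromes of r = [10, 10, 9, 12, 8] (all sums mod 13).
  S_0 = Σ v_i r_i = 8·10 + 5·10 + 8·9 + 12·12 + 6·8 = 394 ≡ 4.
  S_1 = Σ v_i α_i r_i = 8·7·10 + 5·5·10 + 8·11·9 + 12·12·12 + 6·2·8 = 3426 ≡ 7.
  α_i^2 mod 13 = [10, 12, 4, 1, 4].
  S_2 = Σ v_i α_i^2 r_i = 8·10·10 + 5·12·10 + 8·4·9 + 12·1·12 + 6·4·8 = 2024 ≡ 9.
  S = (4, 7, 9) ≠ 0, so r is not a codeword (an error is present).
Step 3: locate the error. For a single error e at position i, S_ℓ = v_i·e·α_i^ℓ, so α_err = S_1/S_0.
  S_0^{−1} = 4^{−1} = 10 (mod 13), so α_err = 7·10 = 70 ≡ 5 = α_2. Error position i = 2.
  Consistency check: S_2/S_1 = 9·2 = 18 ≡ 5 = α_err ✓ (single-error assumption holds).
Step 4: error magnitude e = S_0/v_2 = S_0·∏_{j≠2}(α_2 − α_j) = 4·8 = 32 ≡ 6 (mod 13).
Step 5: correct position 2: c_2 = r_2 − e = 10 − 6 ≡ 4 (mod 13). Hence c = [10, 4, 9, 12, 8].
  Check: interpolating c through the α_i gives m(x) = 2 + 3·x (degree < 2) with m(α_i) = c_i for every i, so c is indeed a codeword.


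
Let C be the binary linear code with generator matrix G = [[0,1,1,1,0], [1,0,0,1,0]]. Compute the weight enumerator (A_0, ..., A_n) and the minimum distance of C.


Weight distribution: A_0 = 1, A_2 = 1, A_3 = 2. Minimum distance d = 2.

Enumerate all 2^2 = 4 messages m ∈ F_2^2.
For each, compute codeword c = mG in F_2^5, then tally its weight.
  m = 00 → c = 00000, weight = 0.
  m = 10 → c = 01110, weight = 3.
  m = 01 → c = 10010, weight = 2.
  m = 11 → c = 11100, weight = 3.
Tally weights:
  weight 0: 1 codewords.
  weight 2: 1 codewords.
  weight 3: 2 codewords.
Minimum distance d = smallest w > 0 with A_w > 0 = 2.
Sanity: Σ A_w = 4 = 2^2 = 4 ✓.


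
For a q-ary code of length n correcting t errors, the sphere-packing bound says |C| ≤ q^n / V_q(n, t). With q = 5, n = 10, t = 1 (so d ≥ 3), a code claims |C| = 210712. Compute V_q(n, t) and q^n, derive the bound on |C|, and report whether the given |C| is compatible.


V_q(n, t) = 41, q^n = 9765625, Hamming bound = 238185, |C| = 210712 ≤ bound (satisfied).

Step 1: Compute V_q(n, t) = Σ_{j=0}^1 C(n, j) (q−1)^j.
  j = 0: C(10,0)·(4)^0 = 1·1 = 1.
  j = 1: C(10,1)·(4)^1 = 10·4 = 40.
  V_q(n, t) = 1 + 40 = 41.
Step 2: q^n = 5^10 = 9765625.
Step 3: Hamming bound ⌊q^n / V_q(n,t)⌋ = ⌊9765625/41⌋ = 238185.
Step 4: Compare |C| = 210712 to 238185: satisfied.
The claimed |C| lies below the Hamming bound.


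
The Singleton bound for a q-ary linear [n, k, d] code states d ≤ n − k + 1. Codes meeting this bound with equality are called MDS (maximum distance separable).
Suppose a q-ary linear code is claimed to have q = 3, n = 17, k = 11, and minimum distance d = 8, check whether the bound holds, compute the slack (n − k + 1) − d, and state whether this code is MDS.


Singleton RHS = n − k + 1 = 7, slack = -1, bound violated (no such code; not MDS).

Singleton bound: d ≤ n − k + 1.
Here n = 17, k = 11, so n − k + 1 = 7.
Given d = 8, check d ≤ 7: NO.
Slack = (n − k + 1) − d = -1.
The slack is negative: d = 8 exceeds n − k + 1 = 7 by 1, so the Singleton bound is violated and no linear [17, 11, 8]_3 code can exist. In particular it is not MDS (MDS requires d = n − k + 1 exactly).
Description: the claimed parameters are [17, 11, 8]_3; such a code would be impossible (violates the Singleton bound).


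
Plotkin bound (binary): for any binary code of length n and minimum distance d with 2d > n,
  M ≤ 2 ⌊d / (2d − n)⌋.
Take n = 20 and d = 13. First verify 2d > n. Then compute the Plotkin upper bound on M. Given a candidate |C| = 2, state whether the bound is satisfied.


Plotkin bound M ≤ 4; given |C| = 2 ≤ bound (satisfied).

Check applicability: 2d = 26, n = 20.
2d − n = 6 > 0, so Plotkin applies.
Compute d/(2d−n) = 13/6 ≈ 2.1667.
⌊d/(2d−n)⌋ = 2.
Plotkin bound: M ≤ 2·2 = 4.
Given |C| = 2, check: satisfied.
This |C| is below the Plotkin bound.


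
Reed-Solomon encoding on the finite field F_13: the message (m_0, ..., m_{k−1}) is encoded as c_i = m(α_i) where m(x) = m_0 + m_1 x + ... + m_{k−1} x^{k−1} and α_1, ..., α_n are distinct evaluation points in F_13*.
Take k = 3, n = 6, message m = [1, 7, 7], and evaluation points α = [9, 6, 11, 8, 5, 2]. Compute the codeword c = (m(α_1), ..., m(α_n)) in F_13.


c = [7, 9, 2, 11, 3, 4]

Message polynomial: m(x) = 1 + 7·x + 7·x^2 (mod 13).
For each evaluation point α_i, compute m(α_i) mod 13:
  α_1 = 9: Horner steps 7 → 5 → 7, so m(9) = 7.
  α_2 = 6: Horner steps 7 → 10 → 9, so m(6) = 9.
  α_3 = 11: Horner steps 7 → 6 → 2, so m(11) = 2.
  α_4 = 8: Horner steps 7 → 11 → 11, so m(8) = 11.
  α_5 = 5: Horner steps 7 → 3 → 3, so m(5) = 3.
  α_6 = 2: Horner steps 7 → 8 → 4, so m(2) = 4.
Codeword c = [7, 9, 2, 11, 3, 4] ∈ F_13^6.


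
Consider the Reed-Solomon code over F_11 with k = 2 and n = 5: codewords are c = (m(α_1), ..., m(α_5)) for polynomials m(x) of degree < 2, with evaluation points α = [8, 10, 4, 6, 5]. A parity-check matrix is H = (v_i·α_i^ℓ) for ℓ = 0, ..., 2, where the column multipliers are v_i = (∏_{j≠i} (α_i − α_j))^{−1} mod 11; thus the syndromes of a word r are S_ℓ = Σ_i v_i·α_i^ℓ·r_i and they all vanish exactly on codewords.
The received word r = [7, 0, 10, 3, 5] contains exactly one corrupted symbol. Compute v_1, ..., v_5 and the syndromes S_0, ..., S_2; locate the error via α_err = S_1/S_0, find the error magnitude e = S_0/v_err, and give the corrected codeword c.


S = (10, 6, 8), error at position 5, error magnitude e = 4, c = [7, 0, 10, 3, 1].

Step 1: column multipliers v_i = (∏_{j≠i}(α_i − α_j))^{−1} mod 11.
  i = 1 (α = 8): (8−10)(8−4)(8−6)(8−5) = (−2)·4·2·3 = −48 ≡ 7, so v_1 = 7^{−1} = 8 (mod 11).
  i = 2 (α = 10): (10−8)(10−4)(10−6)(10−5) = 2·6·4·5 = 240 ≡ 9, so v_2 = 9^{−1} = 5 (mod 11).
  i = 3 (α = 4): (4−8)(4−10)(4−6)(4−5) = (−4)·(−6)·(−2)·(−1) = 48 ≡ 4, so v_3 = 4^{−1} = 3 (mod 11).
  i = 4 (α = 6): (6−8)(6−10)(6−4)(6−5) = (−2)·(−4)·2·1 = 16 ≡ 5, so v_4 = 5^{−1} = 9 (mod 11).
  i = 5 (α = 5): (5−8)(5−10)(5−4)(5−6) = (−3)·(−5)·1·(−1) = −15 ≡ 7, so v_5 = 7^{−1} = 8 (mod 11).
  v = [8, 5, 3, 9, 8].
Step 2: syndromes of r = [7, 0, 10, 3, 5] (all sums mod 11).
  S_0 = Σ v_i r_i = 8·7 + 5·0 + 3·10 + 9·3 + 8·5 = 153 ≡ 10.
  S_1 = Σ v_i α_i r_i = 8·8·7 + 5·10·0 + 3·4·10 + 9·6·3 + 8·5·5 = 930 ≡ 6.
  α_i^2 mod 11 = [9, 1, 5, 3, 3].
  S_2 = Σ v_i α_i^2 r_i = 8·9·7 + 5·1·0 + 3·5·10 + 9·3·3 + 8·3·5 = 855 ≡ 8.
  S = (10, 6, 8) ≠ 0, so r is not a codeword (an error is present).
Step 3: locate the error. For a single error e at position i, S_ℓ = v_i·e·α_i^ℓ, so α_err = S_1/S_0.
  S_0^{−1} = 10^{−1} = 10 (mod 11), so α_err = 6·10 = 60 ≡ 5 = α_5. Error position i = 5.
  Consistency check: S_2/S_1 = 8·2 = 16 ≡ 5 = α_err ✓ (single-error assumption holds).
Step 4: error magnitude e = S_0/v_5 = S_0·∏_{j≠5}(α_5 − α_j) = 10·7 = 70 ≡ 4 (mod 11).
Step 5: correct position 5: c_5 = r_5 − e = 5 − 4 ≡ 1 (mod 11). Hence c = [7, 0, 10, 3, 1].
  Check: interpolating c through the α_i gives m(x) = 2 + 2·x (degree < 2) with m(α_i) = c_i for every i, so c is indeed a codeword.


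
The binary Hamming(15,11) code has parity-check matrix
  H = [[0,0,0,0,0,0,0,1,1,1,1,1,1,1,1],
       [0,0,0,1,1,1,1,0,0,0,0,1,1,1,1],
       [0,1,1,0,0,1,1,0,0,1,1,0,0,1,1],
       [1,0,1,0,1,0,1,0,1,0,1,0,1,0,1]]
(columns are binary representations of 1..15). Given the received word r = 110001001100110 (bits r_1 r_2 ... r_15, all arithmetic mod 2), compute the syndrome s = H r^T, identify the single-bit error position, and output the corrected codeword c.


s = (0, 1, 0, 1)^T, error position = 5, corrected codeword c = 110011001100110

Compute s = H r^T mod 2 one row at a time:
  s_1 = 0 + 1 + 1 + 0 + 0 + 1 + 1 + 0 = 4 ≡ 0 (mod 2).
  s_2 = 0 + 0 + 1 + 0 + 0 + 1 + 1 + 0 = 3 ≡ 1 (mod 2).
  s_3 = 1 + 0 + 1 + 0 + 1 + 0 + 1 + 0 = 4 ≡ 0 (mod 2).
  s_4 = 1 + 0 + 0 + 0 + 1 + 0 + 1 + 0 = 3 ≡ 1 (mod 2).
s = (0, 1, 0, 1)^T — this equals column 5 of H (binary 0101), so error is at position 5.
Correct: flip bit 5 of r = 110001001100110 to get c = 110011001100110.


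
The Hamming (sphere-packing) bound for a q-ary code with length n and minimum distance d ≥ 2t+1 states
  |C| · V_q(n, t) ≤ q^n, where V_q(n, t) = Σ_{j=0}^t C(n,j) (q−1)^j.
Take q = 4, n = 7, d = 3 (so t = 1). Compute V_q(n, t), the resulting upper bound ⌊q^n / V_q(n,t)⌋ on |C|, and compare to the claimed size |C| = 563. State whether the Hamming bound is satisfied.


V_q(n, t) = 22, q^n = 16384, Hamming bound = 744, |C| = 563 ≤ bound (satisfied).

Step 1: Compute V_q(n, t) = Σ_{j=0}^1 C(n, j) (q−1)^j.
  j = 0: C(7,0)·(3)^0 = 1·1 = 1.
  j = 1: C(7,1)·(3)^1 = 7·3 = 21.
  V_q(n, t) = 1 + 21 = 22.
Step 2: q^n = 4^7 = 16384.
Step 3: Hamming bound ⌊q^n / V_q(n,t)⌋ = ⌊16384/22⌋ = 744.
Step 4: Compare |C| = 563 to 744: satisfied.
The claimed |C| lies below the Hamming bound.
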